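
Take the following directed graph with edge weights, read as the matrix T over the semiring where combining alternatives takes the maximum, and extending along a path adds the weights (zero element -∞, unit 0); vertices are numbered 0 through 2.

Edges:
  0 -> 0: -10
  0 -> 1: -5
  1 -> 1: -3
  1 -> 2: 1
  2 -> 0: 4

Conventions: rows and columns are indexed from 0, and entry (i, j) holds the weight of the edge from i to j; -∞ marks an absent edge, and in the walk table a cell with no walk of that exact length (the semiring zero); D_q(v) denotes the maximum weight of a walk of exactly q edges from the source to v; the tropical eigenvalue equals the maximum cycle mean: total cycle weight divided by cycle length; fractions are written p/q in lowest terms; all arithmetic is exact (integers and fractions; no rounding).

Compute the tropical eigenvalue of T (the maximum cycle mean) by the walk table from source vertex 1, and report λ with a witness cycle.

q=0: [-∞, 0, -∞]
q=1: [-∞, -3, 1]
q=2: [5, -6, -2]
q=3: [2, 0, -5]
Optimal cycle mean attained by: cycle 0->1->2->0, total (-5) + 1 + 4, length 3.
Answer: λ = 0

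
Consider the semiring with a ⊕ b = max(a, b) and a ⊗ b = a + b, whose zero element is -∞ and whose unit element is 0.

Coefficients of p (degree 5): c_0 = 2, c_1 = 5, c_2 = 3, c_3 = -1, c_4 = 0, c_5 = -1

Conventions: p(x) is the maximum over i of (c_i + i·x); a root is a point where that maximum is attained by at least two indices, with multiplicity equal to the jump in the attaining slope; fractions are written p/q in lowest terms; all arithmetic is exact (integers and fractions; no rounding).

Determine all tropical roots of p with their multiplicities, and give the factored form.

hull edge (i=0, c=2) to (i=1, c=5): slope 3, span 1
hull edge (i=1, c=5) to (i=5, c=-1): slope -3/2, span 4
Factored form: p(x) = -1 ⊗ (x ⊕ (-3)) ⊗ (x ⊕ 3/2) ⊗ (x ⊕ 3/2) ⊗ (x ⊕ 3/2) ⊗ (x ⊕ 3/2)
Answer: roots = -3 (mult 1), 3/2 (mult 4)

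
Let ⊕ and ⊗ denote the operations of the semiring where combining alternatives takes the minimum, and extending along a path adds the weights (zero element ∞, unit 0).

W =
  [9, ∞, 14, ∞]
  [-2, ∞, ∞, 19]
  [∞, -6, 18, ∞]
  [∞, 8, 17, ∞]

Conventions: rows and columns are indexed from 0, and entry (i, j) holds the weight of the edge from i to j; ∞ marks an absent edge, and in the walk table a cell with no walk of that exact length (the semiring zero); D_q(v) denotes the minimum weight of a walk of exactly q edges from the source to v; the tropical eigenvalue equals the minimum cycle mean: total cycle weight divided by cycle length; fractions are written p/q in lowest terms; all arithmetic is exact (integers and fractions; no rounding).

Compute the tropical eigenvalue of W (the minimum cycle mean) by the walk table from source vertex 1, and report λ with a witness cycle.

q=0: [∞, 0, ∞, ∞]
q=1: [-2, ∞, ∞, 19]
q=2: [7, 27, 12, ∞]
q=3: [16, 6, 21, 46]
q=4: [4, 15, 30, 25]
Optimal cycle mean attained by: cycle 0->2->1->0, total 14 + (-6) + (-2), length 3.
Answer: λ = 2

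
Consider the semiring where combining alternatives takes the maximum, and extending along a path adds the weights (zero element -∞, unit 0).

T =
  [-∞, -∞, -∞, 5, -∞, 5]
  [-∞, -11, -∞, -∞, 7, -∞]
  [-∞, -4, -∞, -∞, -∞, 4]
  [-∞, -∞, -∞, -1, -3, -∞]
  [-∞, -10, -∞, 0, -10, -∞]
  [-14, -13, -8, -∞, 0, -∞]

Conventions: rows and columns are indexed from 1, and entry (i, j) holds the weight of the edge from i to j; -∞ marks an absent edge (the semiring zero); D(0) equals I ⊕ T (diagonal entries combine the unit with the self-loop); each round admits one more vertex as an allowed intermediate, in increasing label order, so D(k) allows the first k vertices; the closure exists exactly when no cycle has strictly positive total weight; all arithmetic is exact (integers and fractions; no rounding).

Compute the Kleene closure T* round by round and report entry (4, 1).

D(0):
  [0, -∞, -∞, 5, -∞, 5]
  [-∞, 0, -∞, -∞, 7, -∞]
  [-∞, -4, 0, -∞, -∞, 4]
  [-∞, -∞, -∞, 0, -3, -∞]
  [-∞, -10, -∞, 0, 0, -∞]
  [-14, -13, -8, -∞, 0, 0]
D(1):
  [0, -∞, -∞, 5, -∞, 5]
  [-∞, 0, -∞, -∞, 7, -∞]
  [-∞, -4, 0, -∞, -∞, 4]
  [-∞, -∞, -∞, 0, -3, -∞]
  [-∞, -10, -∞, 0, 0, -∞]
  [-14, -13, -8, -9, 0, 0]
D(2):
  [0, -∞, -∞, 5, -∞, 5]
  [-∞, 0, -∞, -∞, 7, -∞]
  [-∞, -4, 0, -∞, 3, 4]
  [-∞, -∞, -∞, 0, -3, -∞]
  [-∞, -10, -∞, 0, 0, -∞]
  [-14, -13, -8, -9, 0, 0]
D(3):
  [0, -∞, -∞, 5, -∞, 5]
  [-∞, 0, -∞, -∞, 7, -∞]
  [-∞, -4, 0, -∞, 3, 4]
  [-∞, -∞, -∞, 0, -3, -∞]
  [-∞, -10, -∞, 0, 0, -∞]
  [-14, -12, -8, -9, 0, 0]
D(4):
  [0, -∞, -∞, 5, 2, 5]
  [-∞, 0, -∞, -∞, 7, -∞]
  [-∞, -4, 0, -∞, 3, 4]
  [-∞, -∞, -∞, 0, -3, -∞]
  [-∞, -10, -∞, 0, 0, -∞]
  [-14, -12, -8, -9, 0, 0]
D(5):
  [0, -8, -∞, 5, 2, 5]
  [-∞, 0, -∞, 7, 7, -∞]
  [-∞, -4, 0, 3, 3, 4]
  [-∞, -13, -∞, 0, -3, -∞]
  [-∞, -10, -∞, 0, 0, -∞]
  [-14, -10, -8, 0, 0, 0]
D(6):
  [0, -5, -3, 5, 5, 5]
  [-∞, 0, -∞, 7, 7, -∞]
  [-10, -4, 0, 4, 4, 4]
  [-∞, -13, -∞, 0, -3, -∞]
  [-∞, -10, -∞, 0, 0, -∞]
  [-14, -10, -8, 0, 0, 0]
Answer: T*[4][1] = -∞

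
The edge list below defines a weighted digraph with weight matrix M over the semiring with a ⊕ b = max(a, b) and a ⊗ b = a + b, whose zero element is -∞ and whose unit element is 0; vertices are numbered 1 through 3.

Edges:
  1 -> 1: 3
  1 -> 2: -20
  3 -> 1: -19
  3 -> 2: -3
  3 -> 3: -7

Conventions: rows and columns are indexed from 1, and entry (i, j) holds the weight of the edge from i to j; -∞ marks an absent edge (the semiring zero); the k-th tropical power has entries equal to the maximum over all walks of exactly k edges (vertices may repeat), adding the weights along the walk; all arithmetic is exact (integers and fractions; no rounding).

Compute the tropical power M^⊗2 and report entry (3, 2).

M^⊗2:
  [6, -17, -∞]
  [-∞, -∞, -∞]
  [-16, -10, -14]
Key observation: the optimum is the walk 3->3->2, with weight (-7) + (-3) = -10.
Optimal value attained by: walk 3->3->2.
Answer: (M^⊗2)[3][2] = -10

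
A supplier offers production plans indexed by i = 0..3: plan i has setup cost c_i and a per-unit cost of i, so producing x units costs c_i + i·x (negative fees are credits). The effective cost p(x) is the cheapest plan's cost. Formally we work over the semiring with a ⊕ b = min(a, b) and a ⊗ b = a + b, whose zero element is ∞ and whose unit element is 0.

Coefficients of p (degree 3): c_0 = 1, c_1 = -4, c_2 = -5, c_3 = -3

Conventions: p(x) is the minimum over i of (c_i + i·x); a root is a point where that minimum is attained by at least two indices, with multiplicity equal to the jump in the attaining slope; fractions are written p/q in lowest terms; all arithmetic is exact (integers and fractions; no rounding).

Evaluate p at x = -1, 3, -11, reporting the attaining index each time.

p(-1) = min(1+0·(-1)=1, -4+1·(-1)=-5, -5+2·(-1)=-7, -3+3·(-1)=-6) = -7 (attained by i=2)
p(3) = min(1+0·3=1, -4+1·3=-1, -5+2·3=1, -3+3·3=6) = -1 (attained by i=1)
p(-11) = min(1+0·(-11)=1, -4+1·(-11)=-15, -5+2·(-11)=-27, -3+3·(-11)=-36) = -36 (attained by i=3)
Answer: p(-1) = -7; p(3) = -1; p(-11) = -36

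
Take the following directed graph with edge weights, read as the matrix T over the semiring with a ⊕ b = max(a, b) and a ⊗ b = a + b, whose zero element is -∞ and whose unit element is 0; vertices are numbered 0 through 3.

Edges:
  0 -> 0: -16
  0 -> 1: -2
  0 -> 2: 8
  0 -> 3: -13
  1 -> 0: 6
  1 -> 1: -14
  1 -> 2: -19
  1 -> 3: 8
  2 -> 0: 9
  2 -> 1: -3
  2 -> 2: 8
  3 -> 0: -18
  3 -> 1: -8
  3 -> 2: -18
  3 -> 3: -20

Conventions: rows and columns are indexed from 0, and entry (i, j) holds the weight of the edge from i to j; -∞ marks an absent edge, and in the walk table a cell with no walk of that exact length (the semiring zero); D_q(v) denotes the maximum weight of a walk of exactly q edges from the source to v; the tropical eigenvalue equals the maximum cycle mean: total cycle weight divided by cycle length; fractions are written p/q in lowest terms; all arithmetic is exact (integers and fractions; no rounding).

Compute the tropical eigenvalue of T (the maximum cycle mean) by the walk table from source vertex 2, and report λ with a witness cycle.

q=0: [-∞, -∞, 0, -∞]
q=1: [9, -3, 8, -∞]
q=2: [17, 7, 17, 5]
q=3: [26, 15, 25, 15]
q=4: [34, 24, 34, 23]
Optimal cycle mean attained by: cycle 0->2->0, total 8 + 9, length 2.
Answer: λ = 17/2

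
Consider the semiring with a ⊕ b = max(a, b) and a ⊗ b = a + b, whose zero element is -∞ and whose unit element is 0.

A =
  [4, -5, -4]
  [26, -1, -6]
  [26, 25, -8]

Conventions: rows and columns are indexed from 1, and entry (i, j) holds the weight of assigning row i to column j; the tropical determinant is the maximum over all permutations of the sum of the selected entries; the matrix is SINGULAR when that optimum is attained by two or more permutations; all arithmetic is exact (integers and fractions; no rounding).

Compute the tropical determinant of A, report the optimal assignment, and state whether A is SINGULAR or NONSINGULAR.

σ = (1, 2, 3): 4 + (-1) + (-8) = -5
σ = (1, 3, 2): 4 + (-6) + 25 = 23
σ = (2, 1, 3): (-5) + 26 + (-8) = 13
σ = (2, 3, 1): (-5) + (-6) + 26 = 15
σ = (3, 1, 2): (-4) + 26 + 25 = 47
σ = (3, 2, 1): (-4) + (-1) + 26 = 21
Optimal value attained by: σ = (3, 1, 2).
Answer: det⊕(A) = 47; verdict: NONSINGULAR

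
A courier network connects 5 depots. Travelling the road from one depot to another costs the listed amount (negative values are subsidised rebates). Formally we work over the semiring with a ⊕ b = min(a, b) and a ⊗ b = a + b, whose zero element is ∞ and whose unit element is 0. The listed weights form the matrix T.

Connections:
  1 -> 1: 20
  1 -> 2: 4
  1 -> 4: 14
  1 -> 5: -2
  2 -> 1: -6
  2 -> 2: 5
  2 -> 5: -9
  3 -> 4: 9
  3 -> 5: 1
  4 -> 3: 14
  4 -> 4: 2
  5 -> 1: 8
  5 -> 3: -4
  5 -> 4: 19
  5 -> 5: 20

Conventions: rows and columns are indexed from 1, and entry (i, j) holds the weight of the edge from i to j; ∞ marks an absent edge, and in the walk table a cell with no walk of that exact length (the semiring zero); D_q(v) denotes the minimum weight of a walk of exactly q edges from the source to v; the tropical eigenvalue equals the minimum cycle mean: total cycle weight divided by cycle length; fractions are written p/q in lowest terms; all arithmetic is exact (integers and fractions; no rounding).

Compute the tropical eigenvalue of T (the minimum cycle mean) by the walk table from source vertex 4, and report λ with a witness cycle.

q=0: [∞, ∞, ∞, 0, ∞]
q=1: [∞, ∞, 14, 2, ∞]
q=2: [∞, ∞, 16, 4, 15]
q=3: [23, ∞, 11, 6, 17]
q=4: [25, 27, 13, 8, 12]
q=5: [20, 29, 8, 10, 14]
Optimal cycle mean attained by: cycle 3->5->3, total 1 + (-4), length 2.
Answer: λ = -3/2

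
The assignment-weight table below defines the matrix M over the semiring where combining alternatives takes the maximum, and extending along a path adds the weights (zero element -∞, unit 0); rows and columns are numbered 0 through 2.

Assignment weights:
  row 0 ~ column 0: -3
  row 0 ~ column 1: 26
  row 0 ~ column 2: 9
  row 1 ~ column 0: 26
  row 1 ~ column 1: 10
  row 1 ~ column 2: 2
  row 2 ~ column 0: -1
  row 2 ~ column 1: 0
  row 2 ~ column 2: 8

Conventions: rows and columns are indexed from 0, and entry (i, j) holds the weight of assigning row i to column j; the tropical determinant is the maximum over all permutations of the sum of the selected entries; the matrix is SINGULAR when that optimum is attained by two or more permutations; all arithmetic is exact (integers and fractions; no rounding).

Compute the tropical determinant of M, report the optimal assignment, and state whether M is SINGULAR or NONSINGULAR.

σ = (0, 1, 2): (-3) + 10 + 8 = 15
σ = (0, 2, 1): (-3) + 2 + 0 = -1
σ = (1, 0, 2): 26 + 26 + 8 = 60
σ = (1, 2, 0): 26 + 2 + (-1) = 27
σ = (2, 0, 1): 9 + 26 + 0 = 35
σ = (2, 1, 0): 9 + 10 + (-1) = 18
Optimal value attained by: σ = (1, 0, 2).
Answer: det⊕(M) = 60; verdict: NONSINGULAR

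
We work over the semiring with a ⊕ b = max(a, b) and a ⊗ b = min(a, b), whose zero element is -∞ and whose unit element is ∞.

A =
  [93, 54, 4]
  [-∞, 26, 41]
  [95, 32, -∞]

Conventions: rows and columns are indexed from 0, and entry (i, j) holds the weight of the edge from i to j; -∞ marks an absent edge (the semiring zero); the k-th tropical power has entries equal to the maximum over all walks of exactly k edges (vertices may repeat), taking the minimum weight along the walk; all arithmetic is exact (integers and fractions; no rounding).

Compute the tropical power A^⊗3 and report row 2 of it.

A^⊗2:
  [93, 54, 41]
  [41, 32, 26]
  [93, 54, 32]
A^⊗3:
  [93, 54, 41]
  [41, 41, 32]
  [93, 54, 41]
Answer: row 2 of A^⊗3 = [93, 54, 41]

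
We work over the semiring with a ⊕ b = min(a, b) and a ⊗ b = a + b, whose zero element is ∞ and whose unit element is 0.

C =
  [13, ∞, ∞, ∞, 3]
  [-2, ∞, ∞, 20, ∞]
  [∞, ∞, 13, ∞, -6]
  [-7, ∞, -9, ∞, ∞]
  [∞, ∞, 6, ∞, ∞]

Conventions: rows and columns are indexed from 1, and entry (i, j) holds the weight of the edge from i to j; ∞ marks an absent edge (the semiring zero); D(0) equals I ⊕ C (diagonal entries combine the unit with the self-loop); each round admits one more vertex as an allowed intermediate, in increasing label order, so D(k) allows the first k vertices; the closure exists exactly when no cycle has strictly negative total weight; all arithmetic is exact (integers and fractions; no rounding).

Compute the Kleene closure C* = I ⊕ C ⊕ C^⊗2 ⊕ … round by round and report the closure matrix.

D(0):
  [0, ∞, ∞, ∞, 3]
  [-2, 0, ∞, 20, ∞]
  [∞, ∞, 0, ∞, -6]
  [-7, ∞, -9, 0, ∞]
  [∞, ∞, 6, ∞, 0]
D(1):
  [0, ∞, ∞, ∞, 3]
  [-2, 0, ∞, 20, 1]
  [∞, ∞, 0, ∞, -6]
  [-7, ∞, -9, 0, -4]
  [∞, ∞, 6, ∞, 0]
D(2):
  [0, ∞, ∞, ∞, 3]
  [-2, 0, ∞, 20, 1]
  [∞, ∞, 0, ∞, -6]
  [-7, ∞, -9, 0, -4]
  [∞, ∞, 6, ∞, 0]
D(3):
  [0, ∞, ∞, ∞, 3]
  [-2, 0, ∞, 20, 1]
  [∞, ∞, 0, ∞, -6]
  [-7, ∞, -9, 0, -15]
  [∞, ∞, 6, ∞, 0]
D(4):
  [0, ∞, ∞, ∞, 3]
  [-2, 0, 11, 20, 1]
  [∞, ∞, 0, ∞, -6]
  [-7, ∞, -9, 0, -15]
  [∞, ∞, 6, ∞, 0]
D(5):
  [0, ∞, 9, ∞, 3]
  [-2, 0, 7, 20, 1]
  [∞, ∞, 0, ∞, -6]
  [-7, ∞, -9, 0, -15]
  [∞, ∞, 6, ∞, 0]
Answer: C* = [[0, ∞, 9, ∞, 3], [-2, 0, 7, 20, 1], [∞, ∞, 0, ∞, -6], [-7, ∞, -9, 0, -15], [∞, ∞, 6, ∞, 0]]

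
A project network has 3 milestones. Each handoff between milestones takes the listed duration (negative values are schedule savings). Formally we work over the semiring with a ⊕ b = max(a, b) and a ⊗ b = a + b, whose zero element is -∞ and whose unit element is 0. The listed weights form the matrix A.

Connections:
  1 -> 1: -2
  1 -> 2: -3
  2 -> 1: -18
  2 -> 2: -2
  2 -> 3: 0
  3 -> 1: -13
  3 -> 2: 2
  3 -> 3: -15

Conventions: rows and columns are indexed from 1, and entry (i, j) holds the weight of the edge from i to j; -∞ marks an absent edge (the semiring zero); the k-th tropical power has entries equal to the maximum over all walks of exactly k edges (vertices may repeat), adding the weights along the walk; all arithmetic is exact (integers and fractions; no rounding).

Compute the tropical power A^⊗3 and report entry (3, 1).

A^⊗2:
  [-4, -5, -3]
  [-13, 2, -2]
  [-15, 0, 2]
A^⊗3:
  [-6, -1, -5]
  [-15, 0, 2]
  [-11, 4, 0]
Key observation: the optimum is the walk 3->2->3->1, with weight 2 + 0 + (-13) = -11.
Optimal value attained by: walk 3->2->3->1.
Answer: (A^⊗3)[3][1] = -11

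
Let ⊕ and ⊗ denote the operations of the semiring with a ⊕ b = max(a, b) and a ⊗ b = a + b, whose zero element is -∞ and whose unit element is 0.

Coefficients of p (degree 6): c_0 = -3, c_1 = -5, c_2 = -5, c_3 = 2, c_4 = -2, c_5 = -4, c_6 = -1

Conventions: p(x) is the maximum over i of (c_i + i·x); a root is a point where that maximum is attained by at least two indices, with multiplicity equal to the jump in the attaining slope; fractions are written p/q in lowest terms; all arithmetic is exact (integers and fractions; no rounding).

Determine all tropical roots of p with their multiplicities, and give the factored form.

hull edge (i=0, c=-3) to (i=3, c=2): slope 5/3, span 3
hull edge (i=3, c=2) to (i=6, c=-1): slope -1, span 3
Factored form: p(x) = -1 ⊗ (x ⊕ (-5/3)) ⊗ (x ⊕ (-5/3)) ⊗ (x ⊕ (-5/3)) ⊗ (x ⊕ 1) ⊗ (x ⊕ 1) ⊗ (x ⊕ 1)
Answer: roots = -5/3 (mult 3), 1 (mult 3)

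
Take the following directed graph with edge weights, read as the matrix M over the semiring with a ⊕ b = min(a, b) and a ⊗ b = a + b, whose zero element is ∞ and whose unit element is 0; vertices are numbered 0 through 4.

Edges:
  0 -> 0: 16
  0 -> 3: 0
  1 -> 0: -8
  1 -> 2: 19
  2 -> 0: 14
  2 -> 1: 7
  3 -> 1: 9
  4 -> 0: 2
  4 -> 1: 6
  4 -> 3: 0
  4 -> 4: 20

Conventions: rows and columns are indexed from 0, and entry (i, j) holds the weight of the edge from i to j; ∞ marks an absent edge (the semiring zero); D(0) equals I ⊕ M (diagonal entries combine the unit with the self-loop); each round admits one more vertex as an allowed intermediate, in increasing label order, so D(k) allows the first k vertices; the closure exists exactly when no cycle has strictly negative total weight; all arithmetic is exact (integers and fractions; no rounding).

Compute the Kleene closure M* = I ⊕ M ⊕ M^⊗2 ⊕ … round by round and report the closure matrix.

D(0):
  [0, ∞, ∞, 0, ∞]
  [-8, 0, 19, ∞, ∞]
  [14, 7, 0, ∞, ∞]
  [∞, 9, ∞, 0, ∞]
  [2, 6, ∞, 0, 0]
D(1):
  [0, ∞, ∞, 0, ∞]
  [-8, 0, 19, -8, ∞]
  [14, 7, 0, 14, ∞]
  [∞, 9, ∞, 0, ∞]
  [2, 6, ∞, 0, 0]
D(2):
  [0, ∞, ∞, 0, ∞]
  [-8, 0, 19, -8, ∞]
  [-1, 7, 0, -1, ∞]
  [1, 9, 28, 0, ∞]
  [-2, 6, 25, -2, 0]
D(3):
  [0, ∞, ∞, 0, ∞]
  [-8, 0, 19, -8, ∞]
  [-1, 7, 0, -1, ∞]
  [1, 9, 28, 0, ∞]
  [-2, 6, 25, -2, 0]
D(4):
  [0, 9, 28, 0, ∞]
  [-8, 0, 19, -8, ∞]
  [-1, 7, 0, -1, ∞]
  [1, 9, 28, 0, ∞]
  [-2, 6, 25, -2, 0]
D(5):
  [0, 9, 28, 0, ∞]
  [-8, 0, 19, -8, ∞]
  [-1, 7, 0, -1, ∞]
  [1, 9, 28, 0, ∞]
  [-2, 6, 25, -2, 0]
Answer: M* = [[0, 9, 28, 0, ∞], [-8, 0, 19, -8, ∞], [-1, 7, 0, -1, ∞], [1, 9, 28, 0, ∞], [-2, 6, 25, -2, 0]]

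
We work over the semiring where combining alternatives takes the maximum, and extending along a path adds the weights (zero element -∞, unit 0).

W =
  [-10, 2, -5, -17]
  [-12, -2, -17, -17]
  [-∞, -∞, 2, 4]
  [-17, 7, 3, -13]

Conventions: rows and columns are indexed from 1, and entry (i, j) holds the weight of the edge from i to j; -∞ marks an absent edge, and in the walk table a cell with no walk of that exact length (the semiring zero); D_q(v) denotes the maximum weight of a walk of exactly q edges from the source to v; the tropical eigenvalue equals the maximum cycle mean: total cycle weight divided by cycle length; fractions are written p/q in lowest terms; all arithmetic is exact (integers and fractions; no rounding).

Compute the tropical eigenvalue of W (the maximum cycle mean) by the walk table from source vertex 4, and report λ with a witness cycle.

q=0: [-∞, -∞, -∞, 0]
q=1: [-17, 7, 3, -13]
q=2: [-5, 5, 5, 7]
q=3: [-7, 14, 10, 9]
q=4: [2, 16, 12, 14]
Optimal cycle mean attained by: cycle 3->4->3, total 4 + 3, length 2.
Answer: λ = 7/2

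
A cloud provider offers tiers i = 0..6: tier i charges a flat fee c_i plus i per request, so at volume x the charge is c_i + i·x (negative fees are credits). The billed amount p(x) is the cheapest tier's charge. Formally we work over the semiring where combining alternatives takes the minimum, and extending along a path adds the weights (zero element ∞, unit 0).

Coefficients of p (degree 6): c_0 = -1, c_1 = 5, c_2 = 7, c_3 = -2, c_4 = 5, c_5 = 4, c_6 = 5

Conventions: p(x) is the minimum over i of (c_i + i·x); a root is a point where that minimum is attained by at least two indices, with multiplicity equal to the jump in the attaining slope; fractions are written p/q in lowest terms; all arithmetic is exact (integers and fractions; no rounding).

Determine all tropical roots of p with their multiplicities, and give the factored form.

hull edge (i=0, c=-1) to (i=3, c=-2): slope -1/3, span 3
hull edge (i=3, c=-2) to (i=6, c=5): slope 7/3, span 3
Factored form: p(x) = 5 ⊗ (x ⊕ (-7/3)) ⊗ (x ⊕ (-7/3)) ⊗ (x ⊕ (-7/3)) ⊗ (x ⊕ 1/3) ⊗ (x ⊕ 1/3) ⊗ (x ⊕ 1/3)
Answer: roots = -7/3 (mult 3), 1/3 (mult 3)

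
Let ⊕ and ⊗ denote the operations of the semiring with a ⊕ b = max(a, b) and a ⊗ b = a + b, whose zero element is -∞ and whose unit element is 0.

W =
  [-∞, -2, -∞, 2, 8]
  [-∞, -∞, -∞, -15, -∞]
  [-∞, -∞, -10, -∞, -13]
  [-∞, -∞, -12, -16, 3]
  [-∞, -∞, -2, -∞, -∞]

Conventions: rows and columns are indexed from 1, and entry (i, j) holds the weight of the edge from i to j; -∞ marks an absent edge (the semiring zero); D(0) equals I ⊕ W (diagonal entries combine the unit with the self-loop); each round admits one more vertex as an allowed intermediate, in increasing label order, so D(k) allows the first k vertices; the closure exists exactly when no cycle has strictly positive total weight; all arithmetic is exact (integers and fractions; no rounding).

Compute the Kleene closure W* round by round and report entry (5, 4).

D(0):
  [0, -2, -∞, 2, 8]
  [-∞, 0, -∞, -15, -∞]
  [-∞, -∞, 0, -∞, -13]
  [-∞, -∞, -12, 0, 3]
  [-∞, -∞, -2, -∞, 0]
D(1):
  [0, -2, -∞, 2, 8]
  [-∞, 0, -∞, -15, -∞]
  [-∞, -∞, 0, -∞, -13]
  [-∞, -∞, -12, 0, 3]
  [-∞, -∞, -2, -∞, 0]
D(2):
  [0, -2, -∞, 2, 8]
  [-∞, 0, -∞, -15, -∞]
  [-∞, -∞, 0, -∞, -13]
  [-∞, -∞, -12, 0, 3]
  [-∞, -∞, -2, -∞, 0]
D(3):
  [0, -2, -∞, 2, 8]
  [-∞, 0, -∞, -15, -∞]
  [-∞, -∞, 0, -∞, -13]
  [-∞, -∞, -12, 0, 3]
  [-∞, -∞, -2, -∞, 0]
D(4):
  [0, -2, -10, 2, 8]
  [-∞, 0, -27, -15, -12]
  [-∞, -∞, 0, -∞, -13]
  [-∞, -∞, -12, 0, 3]
  [-∞, -∞, -2, -∞, 0]
D(5):
  [0, -2, 6, 2, 8]
  [-∞, 0, -14, -15, -12]
  [-∞, -∞, 0, -∞, -13]
  [-∞, -∞, 1, 0, 3]
  [-∞, -∞, -2, -∞, 0]
Answer: W*[5][4] = -∞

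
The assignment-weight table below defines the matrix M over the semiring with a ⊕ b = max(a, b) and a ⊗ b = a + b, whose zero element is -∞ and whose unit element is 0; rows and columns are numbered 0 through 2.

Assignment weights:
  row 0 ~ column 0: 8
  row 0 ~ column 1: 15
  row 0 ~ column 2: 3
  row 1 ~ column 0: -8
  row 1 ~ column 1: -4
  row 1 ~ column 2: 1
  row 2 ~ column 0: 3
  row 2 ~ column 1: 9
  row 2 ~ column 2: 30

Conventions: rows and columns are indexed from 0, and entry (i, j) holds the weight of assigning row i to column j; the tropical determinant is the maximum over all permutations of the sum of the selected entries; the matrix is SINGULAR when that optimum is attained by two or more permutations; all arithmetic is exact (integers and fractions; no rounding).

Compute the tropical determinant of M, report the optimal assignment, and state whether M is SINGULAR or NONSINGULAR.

σ = (0, 1, 2): 8 + (-4) + 30 = 34
σ = (0, 2, 1): 8 + 1 + 9 = 18
σ = (1, 0, 2): 15 + (-8) + 30 = 37
σ = (1, 2, 0): 15 + 1 + 3 = 19
σ = (2, 0, 1): 3 + (-8) + 9 = 4
σ = (2, 1, 0): 3 + (-4) + 3 = 2
Optimal value attained by: σ = (1, 0, 2).
Answer: det⊕(M) = 37; verdict: NONSINGULAR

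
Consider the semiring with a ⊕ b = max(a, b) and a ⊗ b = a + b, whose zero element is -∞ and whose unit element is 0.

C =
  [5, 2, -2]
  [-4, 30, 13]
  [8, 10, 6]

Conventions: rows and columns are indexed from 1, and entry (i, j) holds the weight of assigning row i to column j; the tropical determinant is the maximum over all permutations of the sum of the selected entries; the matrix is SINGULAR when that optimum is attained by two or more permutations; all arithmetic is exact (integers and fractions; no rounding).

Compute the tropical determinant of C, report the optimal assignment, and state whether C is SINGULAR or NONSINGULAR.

σ = (1, 2, 3): 5 + 30 + 6 = 41
σ = (1, 3, 2): 5 + 13 + 10 = 28
σ = (2, 1, 3): 2 + (-4) + 6 = 4
σ = (2, 3, 1): 2 + 13 + 8 = 23
σ = (3, 1, 2): (-2) + (-4) + 10 = 4
σ = (3, 2, 1): (-2) + 30 + 8 = 36
Optimal value attained by: σ = (1, 2, 3).
Answer: det⊕(C) = 41; verdict: NONSINGULAR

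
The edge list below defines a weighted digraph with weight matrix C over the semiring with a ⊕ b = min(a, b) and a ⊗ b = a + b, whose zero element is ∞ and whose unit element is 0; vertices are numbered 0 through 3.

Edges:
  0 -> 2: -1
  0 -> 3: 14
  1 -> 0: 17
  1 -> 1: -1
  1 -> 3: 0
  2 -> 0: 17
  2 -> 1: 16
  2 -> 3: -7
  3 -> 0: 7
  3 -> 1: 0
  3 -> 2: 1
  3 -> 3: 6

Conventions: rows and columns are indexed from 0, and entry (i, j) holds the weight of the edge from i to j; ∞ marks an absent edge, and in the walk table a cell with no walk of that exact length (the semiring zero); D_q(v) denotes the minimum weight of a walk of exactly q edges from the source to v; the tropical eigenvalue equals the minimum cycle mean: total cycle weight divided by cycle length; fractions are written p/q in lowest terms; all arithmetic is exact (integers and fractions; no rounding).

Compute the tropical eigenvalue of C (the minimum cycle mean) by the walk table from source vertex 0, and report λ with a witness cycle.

q=0: [0, ∞, ∞, ∞]
q=1: [∞, ∞, -1, 14]
q=2: [16, 14, 15, -8]
q=3: [-1, -8, -7, -2]
q=4: [5, -9, -2, -14]
Optimal cycle mean attained by: cycle 2->3->2, total (-7) + 1, length 2.
Answer: λ = -3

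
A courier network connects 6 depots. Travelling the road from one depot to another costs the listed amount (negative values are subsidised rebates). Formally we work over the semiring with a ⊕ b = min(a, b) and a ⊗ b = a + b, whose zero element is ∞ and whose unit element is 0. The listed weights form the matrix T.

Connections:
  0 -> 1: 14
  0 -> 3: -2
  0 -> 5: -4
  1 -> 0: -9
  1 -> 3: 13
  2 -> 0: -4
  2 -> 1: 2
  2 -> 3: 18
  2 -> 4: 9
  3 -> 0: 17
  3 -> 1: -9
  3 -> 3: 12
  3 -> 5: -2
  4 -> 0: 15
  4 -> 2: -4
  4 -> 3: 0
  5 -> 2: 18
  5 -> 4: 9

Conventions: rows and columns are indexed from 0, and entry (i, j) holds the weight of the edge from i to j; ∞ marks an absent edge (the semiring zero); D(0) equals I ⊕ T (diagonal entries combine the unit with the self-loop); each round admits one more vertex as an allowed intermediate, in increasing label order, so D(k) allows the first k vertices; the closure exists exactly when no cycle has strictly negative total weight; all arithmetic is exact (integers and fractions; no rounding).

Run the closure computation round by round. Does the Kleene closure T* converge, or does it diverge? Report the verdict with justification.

D(0):
  [0, 14, ∞, -2, ∞, -4]
  [-9, 0, ∞, 13, ∞, ∞]
  [-4, 2, 0, 18, 9, ∞]
  [17, -9, ∞, 0, ∞, -2]
  [15, ∞, -4, 0, 0, ∞]
  [∞, ∞, 18, ∞, 9, 0]
D(1):
  [0, 14, ∞, -2, ∞, -4]
  [-9, 0, ∞, -11, ∞, -13]
  [-4, 2, 0, -6, 9, -8]
  [17, -9, ∞, 0, ∞, -2]
  [15, 29, -4, 0, 0, 11]
  [∞, ∞, 18, ∞, 9, 0]
Detection: at round 2, diagonal entry (3, 3) turns strictly negative.
Key observation: the cycle 3->1->0->3 has total weight (-9) + (-9) + (-2), which is strictly negative.
Answer: DIVERGES — negative cycle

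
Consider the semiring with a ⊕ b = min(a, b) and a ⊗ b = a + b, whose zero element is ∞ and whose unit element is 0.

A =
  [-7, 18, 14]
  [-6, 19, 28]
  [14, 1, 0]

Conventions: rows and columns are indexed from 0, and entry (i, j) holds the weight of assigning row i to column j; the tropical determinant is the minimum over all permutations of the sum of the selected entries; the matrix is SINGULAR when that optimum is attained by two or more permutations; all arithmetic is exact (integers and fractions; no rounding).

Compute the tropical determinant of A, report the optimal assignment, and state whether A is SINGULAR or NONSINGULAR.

σ = (0, 1, 2): (-7) + 19 + 0 = 12
σ = (0, 2, 1): (-7) + 28 + 1 = 22
σ = (1, 0, 2): 18 + (-6) + 0 = 12
σ = (1, 2, 0): 18 + 28 + 14 = 60
σ = (2, 0, 1): 14 + (-6) + 1 = 9
σ = (2, 1, 0): 14 + 19 + 14 = 47
Optimal value attained by: σ = (2, 0, 1).
Answer: det⊕(A) = 9; verdict: NONSINGULAR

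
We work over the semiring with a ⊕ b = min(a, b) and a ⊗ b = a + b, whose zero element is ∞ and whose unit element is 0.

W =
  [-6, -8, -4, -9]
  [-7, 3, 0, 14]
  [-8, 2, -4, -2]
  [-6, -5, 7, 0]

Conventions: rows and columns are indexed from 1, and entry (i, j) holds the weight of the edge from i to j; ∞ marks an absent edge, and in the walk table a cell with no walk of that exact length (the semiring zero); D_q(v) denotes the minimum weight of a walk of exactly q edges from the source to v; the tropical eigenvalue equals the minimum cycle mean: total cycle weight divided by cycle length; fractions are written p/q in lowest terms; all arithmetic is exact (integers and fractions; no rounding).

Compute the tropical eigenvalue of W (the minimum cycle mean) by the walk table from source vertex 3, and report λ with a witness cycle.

q=0: [∞, ∞, 0, ∞]
q=1: [-8, 2, -4, -2]
q=2: [-14, -16, -12, -17]
q=3: [-23, -22, -18, -23]
q=4: [-29, -31, -27, -32]
Optimal cycle mean attained by: cycle 1->2->1, total (-8) + (-7), length 2.
Answer: λ = -15/2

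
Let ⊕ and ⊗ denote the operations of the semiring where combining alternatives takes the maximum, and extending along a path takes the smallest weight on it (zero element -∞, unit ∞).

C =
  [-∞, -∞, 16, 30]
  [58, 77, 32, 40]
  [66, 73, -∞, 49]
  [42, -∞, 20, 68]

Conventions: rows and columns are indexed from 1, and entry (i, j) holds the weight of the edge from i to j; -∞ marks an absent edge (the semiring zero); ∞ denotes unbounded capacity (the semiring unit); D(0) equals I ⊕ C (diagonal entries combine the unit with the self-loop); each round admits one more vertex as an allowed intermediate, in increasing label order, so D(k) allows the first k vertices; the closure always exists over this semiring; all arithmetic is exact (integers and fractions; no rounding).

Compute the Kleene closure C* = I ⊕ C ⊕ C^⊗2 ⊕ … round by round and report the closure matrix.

D(0):
  [∞, -∞, 16, 30]
  [58, ∞, 32, 40]
  [66, 73, ∞, 49]
  [42, -∞, 20, ∞]
D(1):
  [∞, -∞, 16, 30]
  [58, ∞, 32, 40]
  [66, 73, ∞, 49]
  [42, -∞, 20, ∞]
D(2):
  [∞, -∞, 16, 30]
  [58, ∞, 32, 40]
  [66, 73, ∞, 49]
  [42, -∞, 20, ∞]
D(3):
  [∞, 16, 16, 30]
  [58, ∞, 32, 40]
  [66, 73, ∞, 49]
  [42, 20, 20, ∞]
D(4):
  [∞, 20, 20, 30]
  [58, ∞, 32, 40]
  [66, 73, ∞, 49]
  [42, 20, 20, ∞]
Answer: C* = [[∞, 20, 20, 30], [58, ∞, 32, 40], [66, 73, ∞, 49], [42, 20, 20, ∞]]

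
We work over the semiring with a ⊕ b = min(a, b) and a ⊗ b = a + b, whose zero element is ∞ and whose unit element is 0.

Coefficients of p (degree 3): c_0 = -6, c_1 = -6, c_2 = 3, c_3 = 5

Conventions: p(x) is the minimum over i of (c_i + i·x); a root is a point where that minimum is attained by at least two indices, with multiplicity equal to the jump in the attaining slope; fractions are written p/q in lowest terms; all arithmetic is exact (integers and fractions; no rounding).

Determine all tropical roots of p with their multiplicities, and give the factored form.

hull edge (i=0, c=-6) to (i=1, c=-6): slope 0, span 1
hull edge (i=1, c=-6) to (i=3, c=5): slope 11/2, span 2
Factored form: p(x) = 5 ⊗ (x ⊕ (-11/2)) ⊗ (x ⊕ (-11/2)) ⊗ (x ⊕ 0)
Answer: roots = -11/2 (mult 2), 0 (mult 1)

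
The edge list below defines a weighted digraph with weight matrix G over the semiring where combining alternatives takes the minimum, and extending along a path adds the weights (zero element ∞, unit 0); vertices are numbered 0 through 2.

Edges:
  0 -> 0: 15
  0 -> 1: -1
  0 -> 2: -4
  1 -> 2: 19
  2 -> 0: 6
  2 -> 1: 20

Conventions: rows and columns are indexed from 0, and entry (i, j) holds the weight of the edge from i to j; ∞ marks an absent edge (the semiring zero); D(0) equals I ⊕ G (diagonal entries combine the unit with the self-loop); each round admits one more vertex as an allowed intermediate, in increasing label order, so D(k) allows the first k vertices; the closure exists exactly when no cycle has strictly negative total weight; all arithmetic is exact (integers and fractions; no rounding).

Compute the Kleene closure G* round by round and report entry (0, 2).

D(0):
  [0, -1, -4]
  [∞, 0, 19]
  [6, 20, 0]
D(1):
  [0, -1, -4]
  [∞, 0, 19]
  [6, 5, 0]
D(2):
  [0, -1, -4]
  [∞, 0, 19]
  [6, 5, 0]
D(3):
  [0, -1, -4]
  [25, 0, 19]
  [6, 5, 0]
Answer: G*[0][2] = -4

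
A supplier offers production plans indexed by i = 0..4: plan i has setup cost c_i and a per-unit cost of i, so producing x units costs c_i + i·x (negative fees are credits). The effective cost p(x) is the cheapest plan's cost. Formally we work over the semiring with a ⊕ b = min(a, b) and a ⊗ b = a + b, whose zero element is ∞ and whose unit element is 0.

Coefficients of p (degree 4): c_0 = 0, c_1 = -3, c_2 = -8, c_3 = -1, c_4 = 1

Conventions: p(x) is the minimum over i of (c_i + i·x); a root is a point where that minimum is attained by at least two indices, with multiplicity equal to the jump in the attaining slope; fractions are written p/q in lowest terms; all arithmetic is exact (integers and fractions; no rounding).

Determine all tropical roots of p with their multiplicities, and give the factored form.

hull edge (i=0, c=0) to (i=2, c=-8): slope -4, span 2
hull edge (i=2, c=-8) to (i=4, c=1): slope 9/2, span 2
Factored form: p(x) = 1 ⊗ (x ⊕ (-9/2)) ⊗ (x ⊕ (-9/2)) ⊗ (x ⊕ 4) ⊗ (x ⊕ 4)
Answer: roots = -9/2 (mult 2), 4 (mult 2)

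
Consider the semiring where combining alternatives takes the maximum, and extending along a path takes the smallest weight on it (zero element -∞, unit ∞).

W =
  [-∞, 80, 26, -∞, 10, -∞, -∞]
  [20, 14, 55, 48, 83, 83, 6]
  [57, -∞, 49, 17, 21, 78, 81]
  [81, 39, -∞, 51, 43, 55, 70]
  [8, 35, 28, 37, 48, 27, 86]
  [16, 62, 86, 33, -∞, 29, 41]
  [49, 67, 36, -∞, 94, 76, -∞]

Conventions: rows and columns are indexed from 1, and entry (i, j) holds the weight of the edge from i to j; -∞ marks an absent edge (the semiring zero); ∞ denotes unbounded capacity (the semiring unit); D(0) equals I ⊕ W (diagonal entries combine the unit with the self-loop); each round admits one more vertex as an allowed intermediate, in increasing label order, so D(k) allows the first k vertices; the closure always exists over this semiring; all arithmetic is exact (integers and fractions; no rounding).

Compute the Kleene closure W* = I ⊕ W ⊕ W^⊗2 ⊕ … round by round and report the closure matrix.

D(0):
  [∞, 80, 26, -∞, 10, -∞, -∞]
  [20, ∞, 55, 48, 83, 83, 6]
  [57, -∞, ∞, 17, 21, 78, 81]
  [81, 39, -∞, ∞, 43, 55, 70]
  [8, 35, 28, 37, ∞, 27, 86]
  [16, 62, 86, 33, -∞, ∞, 41]
  [49, 67, 36, -∞, 94, 76, ∞]
D(1):
  [∞, 80, 26, -∞, 10, -∞, -∞]
  [20, ∞, 55, 48, 83, 83, 6]
  [57, 57, ∞, 17, 21, 78, 81]
  [81, 80, 26, ∞, 43, 55, 70]
  [8, 35, 28, 37, ∞, 27, 86]
  [16, 62, 86, 33, 10, ∞, 41]
  [49, 67, 36, -∞, 94, 76, ∞]
D(2):
  [∞, 80, 55, 48, 80, 80, 6]
  [20, ∞, 55, 48, 83, 83, 6]
  [57, 57, ∞, 48, 57, 78, 81]
  [81, 80, 55, ∞, 80, 80, 70]
  [20, 35, 35, 37, ∞, 35, 86]
  [20, 62, 86, 48, 62, ∞, 41]
  [49, 67, 55, 48, 94, 76, ∞]
D(3):
  [∞, 80, 55, 48, 80, 80, 55]
  [55, ∞, 55, 48, 83, 83, 55]
  [57, 57, ∞, 48, 57, 78, 81]
  [81, 80, 55, ∞, 80, 80, 70]
  [35, 35, 35, 37, ∞, 35, 86]
  [57, 62, 86, 48, 62, ∞, 81]
  [55, 67, 55, 48, 94, 76, ∞]
D(4):
  [∞, 80, 55, 48, 80, 80, 55]
  [55, ∞, 55, 48, 83, 83, 55]
  [57, 57, ∞, 48, 57, 78, 81]
  [81, 80, 55, ∞, 80, 80, 70]
  [37, 37, 37, 37, ∞, 37, 86]
  [57, 62, 86, 48, 62, ∞, 81]
  [55, 67, 55, 48, 94, 76, ∞]
D(5):
  [∞, 80, 55, 48, 80, 80, 80]
  [55, ∞, 55, 48, 83, 83, 83]
  [57, 57, ∞, 48, 57, 78, 81]
  [81, 80, 55, ∞, 80, 80, 80]
  [37, 37, 37, 37, ∞, 37, 86]
  [57, 62, 86, 48, 62, ∞, 81]
  [55, 67, 55, 48, 94, 76, ∞]
D(6):
  [∞, 80, 80, 48, 80, 80, 80]
  [57, ∞, 83, 48, 83, 83, 83]
  [57, 62, ∞, 48, 62, 78, 81]
  [81, 80, 80, ∞, 80, 80, 80]
  [37, 37, 37, 37, ∞, 37, 86]
  [57, 62, 86, 48, 62, ∞, 81]
  [57, 67, 76, 48, 94, 76, ∞]
D(7):
  [∞, 80, 80, 48, 80, 80, 80]
  [57, ∞, 83, 48, 83, 83, 83]
  [57, 67, ∞, 48, 81, 78, 81]
  [81, 80, 80, ∞, 80, 80, 80]
  [57, 67, 76, 48, ∞, 76, 86]
  [57, 67, 86, 48, 81, ∞, 81]
  [57, 67, 76, 48, 94, 76, ∞]
Answer: W* = [[∞, 80, 80, 48, 80, 80, 80], [57, ∞, 83, 48, 83, 83, 83], [57, 67, ∞, 48, 81, 78, 81], [81, 80, 80, ∞, 80, 80, 80], [57, 67, 76, 48, ∞, 76, 86], [57, 67, 86, 48, 81, ∞, 81], [57, 67, 76, 48, 94, 76, ∞]]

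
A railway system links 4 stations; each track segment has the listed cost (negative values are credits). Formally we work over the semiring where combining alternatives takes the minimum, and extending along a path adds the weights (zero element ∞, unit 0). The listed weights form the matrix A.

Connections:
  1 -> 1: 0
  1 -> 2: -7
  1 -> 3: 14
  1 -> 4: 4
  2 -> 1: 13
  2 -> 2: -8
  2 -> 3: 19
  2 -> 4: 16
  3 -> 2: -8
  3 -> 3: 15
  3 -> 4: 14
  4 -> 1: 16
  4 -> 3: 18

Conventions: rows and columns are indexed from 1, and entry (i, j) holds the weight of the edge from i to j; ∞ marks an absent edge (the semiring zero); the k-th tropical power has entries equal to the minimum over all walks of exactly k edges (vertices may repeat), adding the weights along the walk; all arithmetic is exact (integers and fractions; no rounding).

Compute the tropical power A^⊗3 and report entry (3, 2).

A^⊗2:
  [0, -15, 12, 4]
  [5, -16, 11, 8]
  [5, -16, 11, 8]
  [16, 9, 30, 20]
A^⊗3:
  [-2, -23, 4, 1]
  [-3, -24, 3, 0]
  [-3, -24, 3, 0]
  [16, 1, 28, 20]
Key observation: the optimum is the walk 3->2->2->2, with weight (-8) + (-8) + (-8) = -24.
Optimal value attained by: walk 3->2->2->2.
Answer: (A^⊗3)[3][2] = -24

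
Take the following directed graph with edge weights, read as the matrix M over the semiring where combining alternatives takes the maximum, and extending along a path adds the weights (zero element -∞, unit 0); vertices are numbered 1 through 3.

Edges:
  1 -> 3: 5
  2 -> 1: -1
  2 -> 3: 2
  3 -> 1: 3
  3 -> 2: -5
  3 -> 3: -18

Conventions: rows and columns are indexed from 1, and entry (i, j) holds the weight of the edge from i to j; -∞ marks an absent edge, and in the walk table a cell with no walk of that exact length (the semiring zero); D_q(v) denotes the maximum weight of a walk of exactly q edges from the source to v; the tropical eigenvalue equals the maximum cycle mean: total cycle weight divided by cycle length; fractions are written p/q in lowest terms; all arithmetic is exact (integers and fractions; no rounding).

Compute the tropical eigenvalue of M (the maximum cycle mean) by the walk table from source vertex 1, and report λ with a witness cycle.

q=0: [0, -∞, -∞]
q=1: [-∞, -∞, 5]
q=2: [8, 0, -13]
q=3: [-1, -18, 13]
Optimal cycle mean attained by: cycle 1->3->1, total 5 + 3, length 2.
Answer: λ = 4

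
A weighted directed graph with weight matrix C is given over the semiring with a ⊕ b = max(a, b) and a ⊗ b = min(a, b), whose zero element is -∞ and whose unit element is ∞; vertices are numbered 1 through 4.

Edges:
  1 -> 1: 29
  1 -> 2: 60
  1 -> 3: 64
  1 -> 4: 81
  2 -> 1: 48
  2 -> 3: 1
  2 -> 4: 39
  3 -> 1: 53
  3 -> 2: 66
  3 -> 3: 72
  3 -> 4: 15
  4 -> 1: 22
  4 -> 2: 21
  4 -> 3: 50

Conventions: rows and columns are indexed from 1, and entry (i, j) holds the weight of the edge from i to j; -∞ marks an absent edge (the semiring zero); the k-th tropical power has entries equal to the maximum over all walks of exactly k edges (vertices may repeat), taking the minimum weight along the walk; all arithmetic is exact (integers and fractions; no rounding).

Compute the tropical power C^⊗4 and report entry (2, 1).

C^⊗2:
  [53, 64, 64, 39]
  [29, 48, 48, 48]
  [53, 66, 72, 53]
  [50, 50, 50, 22]
C^⊗3:
  [53, 64, 64, 53]
  [48, 48, 48, 39]
  [53, 66, 72, 53]
  [50, 50, 50, 50]
C^⊗4:
  [53, 64, 64, 53]
  [48, 48, 48, 48]
  [53, 66, 72, 53]
  [50, 50, 50, 50]
Key observation: the optimum is the walk 2->1->3->3->1, with weight 48 min 64 min 72 min 53 = 48.
Optimal value attained by: walk 2->1->3->3->1.
Answer: (C^⊗4)[2][1] = 48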